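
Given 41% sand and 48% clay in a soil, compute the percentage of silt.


Step 1: sand + silt + clay = 100%
Step 2: silt = 100 - sand - clay
Step 3: silt = 100 - 41 - 48
Step 4: silt = 11%

11


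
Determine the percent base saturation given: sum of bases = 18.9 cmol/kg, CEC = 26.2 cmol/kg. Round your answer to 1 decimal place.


Step 1: BS = 100 * (sum of bases) / CEC
Step 2: BS = 100 * 18.9 / 26.2
Step 3: BS = 72.1%

72.1


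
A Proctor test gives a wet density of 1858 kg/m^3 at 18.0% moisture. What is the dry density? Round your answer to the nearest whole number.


Step 1: Dry density = wet density / (1 + w/100)
Step 2: Dry density = 1858 / (1 + 18.0/100)
Step 3: Dry density = 1858 / 1.18
Step 4: Dry density = 1575 kg/m^3

1575


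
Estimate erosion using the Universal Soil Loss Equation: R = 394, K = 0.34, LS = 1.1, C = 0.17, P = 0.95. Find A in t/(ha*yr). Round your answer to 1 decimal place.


Step 1: A = R * K * LS * C * P
Step 2: R * K = 394 * 0.34 = 133.96
Step 3: (R*K) * LS = 133.96 * 1.1 = 147.356
Step 4: * C * P = 147.356 * 0.17 * 0.95 = 23.8
Step 5: A = 23.8 t/(ha*yr)

23.8


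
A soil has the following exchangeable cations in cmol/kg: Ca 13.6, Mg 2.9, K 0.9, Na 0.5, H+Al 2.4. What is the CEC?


Step 1: CEC = Ca + Mg + K + Na + (H+Al)
Step 2: CEC = 13.6 + 2.9 + 0.9 + 0.5 + 2.4
Step 3: CEC = 20.3 cmol/kg

20.3


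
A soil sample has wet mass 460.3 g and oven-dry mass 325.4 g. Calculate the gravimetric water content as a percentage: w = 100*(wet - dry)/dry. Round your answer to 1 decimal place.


Step 1: Water mass = wet - dry = 460.3 - 325.4 = 134.9 g
Step 2: w = 100 * water mass / dry mass
Step 3: w = 100 * 134.9 / 325.4 = 41.5%

41.5


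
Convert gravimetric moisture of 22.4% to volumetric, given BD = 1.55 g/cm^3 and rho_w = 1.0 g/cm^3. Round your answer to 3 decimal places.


Step 1: theta = (w / 100) * BD / rho_w
Step 2: theta = (22.4 / 100) * 1.55 / 1.0
Step 3: theta = 0.224 * 1.55
Step 4: theta = 0.347

0.347


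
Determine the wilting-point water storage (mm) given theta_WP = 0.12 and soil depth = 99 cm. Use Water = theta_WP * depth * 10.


Step 1: Water (mm) = theta_WP * depth * 10
Step 2: Water = 0.12 * 99 * 10
Step 3: Water = 118.8 mm

118.8


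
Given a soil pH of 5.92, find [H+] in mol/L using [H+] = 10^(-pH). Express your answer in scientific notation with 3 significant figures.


Step 1: [H+] = 10^(-pH)
Step 2: [H+] = 10^(-5.92)
Step 3: [H+] = 1.20e-06 mol/L

1.20e-06


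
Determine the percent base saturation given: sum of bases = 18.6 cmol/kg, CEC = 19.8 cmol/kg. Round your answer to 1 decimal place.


Step 1: BS = 100 * (sum of bases) / CEC
Step 2: BS = 100 * 18.6 / 19.8
Step 3: BS = 93.9%

93.9


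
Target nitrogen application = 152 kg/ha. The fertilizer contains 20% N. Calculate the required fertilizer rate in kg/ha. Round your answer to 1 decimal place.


Step 1: Fertilizer rate = target N / (N content / 100)
Step 2: Rate = 152 / (20 / 100)
Step 3: Rate = 152 / 0.2
Step 4: Rate = 760.0 kg/ha

760.0


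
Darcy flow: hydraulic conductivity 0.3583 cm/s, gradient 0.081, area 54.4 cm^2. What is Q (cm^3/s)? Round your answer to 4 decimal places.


Step 1: Apply Darcy's law: Q = K * i * A
Step 2: Q = 0.3583 * 0.081 * 54.4
Step 3: Q = 1.5788 cm^3/s

1.5788


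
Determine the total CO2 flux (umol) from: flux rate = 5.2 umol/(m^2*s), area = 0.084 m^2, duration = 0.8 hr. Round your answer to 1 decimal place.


Step 1: Convert time to seconds: 0.8 hr * 3600 = 2880.0 s
Step 2: Total = flux * area * time_s
Step 3: Total = 5.2 * 0.084 * 2880.0
Step 4: Total = 1258.0 umol

1258.0


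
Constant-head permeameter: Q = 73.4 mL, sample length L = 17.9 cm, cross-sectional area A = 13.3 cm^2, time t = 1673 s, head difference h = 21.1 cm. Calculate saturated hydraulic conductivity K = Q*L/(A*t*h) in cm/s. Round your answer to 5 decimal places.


Step 1: K = Q * L / (A * t * h)
Step 2: Numerator = 73.4 * 17.9 = 1313.86
Step 3: Denominator = 13.3 * 1673 * 21.1 = 469493.99
Step 4: K = 1313.86 / 469493.99 = 0.0028 cm/s

0.0028


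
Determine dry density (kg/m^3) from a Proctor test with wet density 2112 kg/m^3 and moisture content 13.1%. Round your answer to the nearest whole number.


Step 1: Dry density = wet density / (1 + w/100)
Step 2: Dry density = 2112 / (1 + 13.1/100)
Step 3: Dry density = 2112 / 1.131
Step 4: Dry density = 1867 kg/m^3

1867


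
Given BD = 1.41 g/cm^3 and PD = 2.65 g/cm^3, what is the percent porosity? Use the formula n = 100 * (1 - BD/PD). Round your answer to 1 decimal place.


Step 1: Formula: n = 100 * (1 - BD / PD)
Step 2: n = 100 * (1 - 1.41 / 2.65)
Step 3: n = 100 * (1 - 0.53208)
Step 4: n = 46.8%

46.8


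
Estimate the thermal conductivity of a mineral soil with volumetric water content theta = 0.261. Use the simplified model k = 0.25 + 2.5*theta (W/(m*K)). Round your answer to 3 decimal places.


Step 1: k = 0.25 + 2.5 * theta
Step 2: k = 0.25 + 2.5 * 0.261
Step 3: k = 0.25 + 0.653
Step 4: k = 0.903 W/(m*K)

0.903


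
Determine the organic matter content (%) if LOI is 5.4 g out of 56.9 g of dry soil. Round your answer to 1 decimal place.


Step 1: OM% = 100 * LOI / sample mass
Step 2: OM = 100 * 5.4 / 56.9
Step 3: OM = 9.5%

9.5


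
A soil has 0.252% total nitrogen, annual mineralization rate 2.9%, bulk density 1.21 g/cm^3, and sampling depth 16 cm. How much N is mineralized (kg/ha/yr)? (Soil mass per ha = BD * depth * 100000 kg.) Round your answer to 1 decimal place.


Step 1: Soil mass per ha = BD * depth * 100000 = 1.21 * 16 * 100000 = 1936000 kg
Step 2: Total N pool = soil mass * N%/100 = 1936000 * 0.252/100 = 4878.72 kg/ha
Step 3: N mineralized = N pool * rate%/100 = 4878.72 * 2.9/100 = 141.5 kg/ha/yr

141.5


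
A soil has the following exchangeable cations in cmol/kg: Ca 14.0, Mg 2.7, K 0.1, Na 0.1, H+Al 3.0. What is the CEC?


Step 1: CEC = Ca + Mg + K + Na + (H+Al)
Step 2: CEC = 14.0 + 2.7 + 0.1 + 0.1 + 3.0
Step 3: CEC = 19.9 cmol/kg

19.9


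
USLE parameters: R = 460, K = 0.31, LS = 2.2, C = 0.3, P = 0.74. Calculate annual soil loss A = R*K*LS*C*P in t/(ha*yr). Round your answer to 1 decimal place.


Step 1: A = R * K * LS * C * P
Step 2: R * K = 460 * 0.31 = 142.6
Step 3: (R*K) * LS = 142.6 * 2.2 = 313.72
Step 4: * C * P = 313.72 * 0.3 * 0.74 = 69.6
Step 5: A = 69.6 t/(ha*yr)

69.6


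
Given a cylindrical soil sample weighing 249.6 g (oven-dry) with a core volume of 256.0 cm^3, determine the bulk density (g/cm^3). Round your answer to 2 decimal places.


Step 1: Identify the formula: BD = dry mass / volume
Step 2: Substitute values: BD = 249.6 / 256.0
Step 3: BD = 0.98 g/cm^3

0.98


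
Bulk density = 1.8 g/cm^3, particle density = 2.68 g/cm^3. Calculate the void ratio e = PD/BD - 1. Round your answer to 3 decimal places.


Step 1: e = PD / BD - 1
Step 2: e = 2.68 / 1.8 - 1
Step 3: e = 1.48889 - 1
Step 4: e = 0.489

0.489


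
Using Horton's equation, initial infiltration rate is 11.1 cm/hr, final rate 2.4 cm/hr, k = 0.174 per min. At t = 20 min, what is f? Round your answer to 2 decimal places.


Step 1: f = fc + (f0 - fc) * exp(-k * t)
Step 2: exp(-0.174 * 20) = 0.030807
Step 3: f = 2.4 + (11.1 - 2.4) * 0.030807
Step 4: f = 2.4 + 8.7 * 0.030807
Step 5: f = 2.67 cm/hr

2.67


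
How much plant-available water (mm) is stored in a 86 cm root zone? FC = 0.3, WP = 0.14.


Step 1: Available water = (FC - WP) * depth * 10
Step 2: AW = (0.3 - 0.14) * 86 * 10
Step 3: AW = 0.16 * 86 * 10
Step 4: AW = 137.6 mm

137.6


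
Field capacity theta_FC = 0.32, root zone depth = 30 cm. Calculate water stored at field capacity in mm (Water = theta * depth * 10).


Step 1: Water (mm) = theta_FC * depth (cm) * 10
Step 2: Water = 0.32 * 30 * 10
Step 3: Water = 96.0 mm

96.0


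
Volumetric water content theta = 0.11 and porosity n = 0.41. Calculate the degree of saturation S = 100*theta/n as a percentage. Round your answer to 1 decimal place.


Step 1: S = 100 * theta_v / n
Step 2: S = 100 * 0.11 / 0.41
Step 3: S = 26.8%

26.8


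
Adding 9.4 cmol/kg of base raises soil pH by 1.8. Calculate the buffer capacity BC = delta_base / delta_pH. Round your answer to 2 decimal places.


Step 1: BC = change in base / change in pH
Step 2: BC = 9.4 / 1.8
Step 3: BC = 5.22 cmol/(kg*pH unit)

5.22


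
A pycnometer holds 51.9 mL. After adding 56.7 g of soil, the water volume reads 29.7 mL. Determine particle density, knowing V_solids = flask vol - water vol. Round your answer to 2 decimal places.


Step 1: Volume of solids = flask volume - water volume with soil
Step 2: V_solids = 51.9 - 29.7 = 22.2 mL
Step 3: Particle density = mass / V_solids = 56.7 / 22.2 = 2.55 g/cm^3

2.55


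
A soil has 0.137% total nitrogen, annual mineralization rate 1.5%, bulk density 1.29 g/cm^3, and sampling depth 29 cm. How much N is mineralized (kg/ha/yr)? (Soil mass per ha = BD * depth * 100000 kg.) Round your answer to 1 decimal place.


Step 1: Soil mass per ha = BD * depth * 100000 = 1.29 * 29 * 100000 = 3741000 kg
Step 2: Total N pool = soil mass * N%/100 = 3741000 * 0.137/100 = 5125.17 kg/ha
Step 3: N mineralized = N pool * rate%/100 = 5125.17 * 1.5/100 = 76.9 kg/ha/yr

76.9


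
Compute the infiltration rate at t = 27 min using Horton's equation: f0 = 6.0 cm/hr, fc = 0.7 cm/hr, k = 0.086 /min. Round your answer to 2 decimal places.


Step 1: f = fc + (f0 - fc) * exp(-k * t)
Step 2: exp(-0.086 * 27) = 0.098077
Step 3: f = 0.7 + (6.0 - 0.7) * 0.098077
Step 4: f = 0.7 + 5.3 * 0.098077
Step 5: f = 1.22 cm/hr

1.22


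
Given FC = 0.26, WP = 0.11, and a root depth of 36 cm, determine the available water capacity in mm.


Step 1: Available water = (FC - WP) * depth * 10
Step 2: AW = (0.26 - 0.11) * 36 * 10
Step 3: AW = 0.15 * 36 * 10
Step 4: AW = 54.0 mm

54.0


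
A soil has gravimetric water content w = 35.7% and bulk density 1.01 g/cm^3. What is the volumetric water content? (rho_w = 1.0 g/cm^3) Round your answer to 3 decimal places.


Step 1: theta = (w / 100) * BD / rho_w
Step 2: theta = (35.7 / 100) * 1.01 / 1.0
Step 3: theta = 0.357 * 1.01
Step 4: theta = 0.361

0.361


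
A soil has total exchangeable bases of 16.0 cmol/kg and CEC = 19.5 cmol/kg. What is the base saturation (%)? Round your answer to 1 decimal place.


Step 1: BS = 100 * (sum of bases) / CEC
Step 2: BS = 100 * 16.0 / 19.5
Step 3: BS = 82.1%

82.1


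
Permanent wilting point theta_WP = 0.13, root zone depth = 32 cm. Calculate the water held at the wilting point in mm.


Step 1: Water (mm) = theta_WP * depth * 10
Step 2: Water = 0.13 * 32 * 10
Step 3: Water = 41.6 mm

41.6


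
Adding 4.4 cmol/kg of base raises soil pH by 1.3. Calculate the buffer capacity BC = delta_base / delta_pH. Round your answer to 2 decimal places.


Step 1: BC = change in base / change in pH
Step 2: BC = 4.4 / 1.3
Step 3: BC = 3.38 cmol/(kg*pH unit)

3.38


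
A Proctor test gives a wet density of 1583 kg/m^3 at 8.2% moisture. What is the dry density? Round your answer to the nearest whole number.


Step 1: Dry density = wet density / (1 + w/100)
Step 2: Dry density = 1583 / (1 + 8.2/100)
Step 3: Dry density = 1583 / 1.082
Step 4: Dry density = 1463 kg/m^3

1463


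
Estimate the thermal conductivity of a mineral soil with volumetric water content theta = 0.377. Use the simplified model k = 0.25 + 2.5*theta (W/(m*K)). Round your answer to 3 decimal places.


Step 1: k = 0.25 + 2.5 * theta
Step 2: k = 0.25 + 2.5 * 0.377
Step 3: k = 0.25 + 0.943
Step 4: k = 1.193 W/(m*K)

1.193


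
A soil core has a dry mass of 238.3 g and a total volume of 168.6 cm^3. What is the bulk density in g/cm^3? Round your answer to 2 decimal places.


Step 1: Identify the formula: BD = dry mass / volume
Step 2: Substitute values: BD = 238.3 / 168.6
Step 3: BD = 1.41 g/cm^3

1.41


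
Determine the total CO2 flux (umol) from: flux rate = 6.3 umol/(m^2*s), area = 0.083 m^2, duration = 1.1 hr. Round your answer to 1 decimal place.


Step 1: Convert time to seconds: 1.1 hr * 3600 = 3960.0 s
Step 2: Total = flux * area * time_s
Step 3: Total = 6.3 * 0.083 * 3960.0
Step 4: Total = 2070.7 umol

2070.7


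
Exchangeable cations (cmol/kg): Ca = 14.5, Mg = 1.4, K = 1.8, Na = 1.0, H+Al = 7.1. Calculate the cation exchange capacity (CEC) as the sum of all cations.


Step 1: CEC = Ca + Mg + K + Na + (H+Al)
Step 2: CEC = 14.5 + 1.4 + 1.8 + 1.0 + 7.1
Step 3: CEC = 25.8 cmol/kg

25.8


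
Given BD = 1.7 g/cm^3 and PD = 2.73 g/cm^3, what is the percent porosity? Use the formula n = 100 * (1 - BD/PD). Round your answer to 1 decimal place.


Step 1: Formula: n = 100 * (1 - BD / PD)
Step 2: n = 100 * (1 - 1.7 / 2.73)
Step 3: n = 100 * (1 - 0.62271)
Step 4: n = 37.7%

37.7


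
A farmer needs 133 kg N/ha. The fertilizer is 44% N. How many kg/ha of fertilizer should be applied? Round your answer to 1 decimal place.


Step 1: Fertilizer rate = target N / (N content / 100)
Step 2: Rate = 133 / (44 / 100)
Step 3: Rate = 133 / 0.44
Step 4: Rate = 302.3 kg/ha

302.3


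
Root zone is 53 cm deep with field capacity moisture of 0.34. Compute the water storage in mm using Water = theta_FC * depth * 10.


Step 1: Water (mm) = theta_FC * depth (cm) * 10
Step 2: Water = 0.34 * 53 * 10
Step 3: Water = 180.2 mm

180.2


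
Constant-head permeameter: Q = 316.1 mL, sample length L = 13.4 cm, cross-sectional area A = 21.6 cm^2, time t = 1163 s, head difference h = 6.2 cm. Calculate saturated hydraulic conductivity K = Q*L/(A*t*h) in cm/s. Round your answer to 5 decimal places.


Step 1: K = Q * L / (A * t * h)
Step 2: Numerator = 316.1 * 13.4 = 4235.74
Step 3: Denominator = 21.6 * 1163 * 6.2 = 155748.96
Step 4: K = 4235.74 / 155748.96 = 0.0272 cm/s

0.0272


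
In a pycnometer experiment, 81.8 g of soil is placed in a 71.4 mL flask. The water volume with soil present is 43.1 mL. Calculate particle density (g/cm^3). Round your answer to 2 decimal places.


Step 1: Volume of solids = flask volume - water volume with soil
Step 2: V_solids = 71.4 - 43.1 = 28.3 mL
Step 3: Particle density = mass / V_solids = 81.8 / 28.3 = 2.89 g/cm^3

2.89


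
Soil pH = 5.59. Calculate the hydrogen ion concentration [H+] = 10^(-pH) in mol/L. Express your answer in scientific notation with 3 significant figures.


Step 1: [H+] = 10^(-pH)
Step 2: [H+] = 10^(-5.59)
Step 3: [H+] = 2.57e-06 mol/L

2.57e-06


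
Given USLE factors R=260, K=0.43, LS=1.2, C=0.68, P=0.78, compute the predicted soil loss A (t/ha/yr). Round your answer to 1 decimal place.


Step 1: A = R * K * LS * C * P
Step 2: R * K = 260 * 0.43 = 111.8
Step 3: (R*K) * LS = 111.8 * 1.2 = 134.16
Step 4: * C * P = 134.16 * 0.68 * 0.78 = 71.2
Step 5: A = 71.2 t/(ha*yr)

71.2


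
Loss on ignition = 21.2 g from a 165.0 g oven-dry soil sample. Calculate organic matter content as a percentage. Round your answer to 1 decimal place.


Step 1: OM% = 100 * LOI / sample mass
Step 2: OM = 100 * 21.2 / 165.0
Step 3: OM = 12.8%

12.8


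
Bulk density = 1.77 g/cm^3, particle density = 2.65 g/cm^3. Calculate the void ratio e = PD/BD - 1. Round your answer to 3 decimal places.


Step 1: e = PD / BD - 1
Step 2: e = 2.65 / 1.77 - 1
Step 3: e = 1.49718 - 1
Step 4: e = 0.497

0.497


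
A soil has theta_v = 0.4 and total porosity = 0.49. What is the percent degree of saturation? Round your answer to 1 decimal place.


Step 1: S = 100 * theta_v / n
Step 2: S = 100 * 0.4 / 0.49
Step 3: S = 81.6%

81.6


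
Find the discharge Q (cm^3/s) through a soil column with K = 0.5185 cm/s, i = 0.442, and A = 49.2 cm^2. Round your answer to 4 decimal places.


Step 1: Apply Darcy's law: Q = K * i * A
Step 2: Q = 0.5185 * 0.442 * 49.2
Step 3: Q = 11.2755 cm^3/s

11.2755


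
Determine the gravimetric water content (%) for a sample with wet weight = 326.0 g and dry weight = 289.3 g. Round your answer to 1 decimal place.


Step 1: Water mass = wet - dry = 326.0 - 289.3 = 36.7 g
Step 2: w = 100 * water mass / dry mass
Step 3: w = 100 * 36.7 / 289.3 = 12.7%

12.7


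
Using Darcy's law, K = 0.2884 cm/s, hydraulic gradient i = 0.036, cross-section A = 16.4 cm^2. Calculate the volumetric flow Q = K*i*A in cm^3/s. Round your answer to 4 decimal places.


Step 1: Apply Darcy's law: Q = K * i * A
Step 2: Q = 0.2884 * 0.036 * 16.4
Step 3: Q = 0.1703 cm^3/s

0.1703


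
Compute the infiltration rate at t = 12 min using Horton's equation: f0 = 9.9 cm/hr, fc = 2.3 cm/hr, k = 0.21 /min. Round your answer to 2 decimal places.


Step 1: f = fc + (f0 - fc) * exp(-k * t)
Step 2: exp(-0.21 * 12) = 0.08046
Step 3: f = 2.3 + (9.9 - 2.3) * 0.08046
Step 4: f = 2.3 + 7.6 * 0.08046
Step 5: f = 2.91 cm/hr

2.91


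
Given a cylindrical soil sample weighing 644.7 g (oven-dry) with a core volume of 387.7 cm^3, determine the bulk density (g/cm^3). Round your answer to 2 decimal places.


Step 1: Identify the formula: BD = dry mass / volume
Step 2: Substitute values: BD = 644.7 / 387.7
Step 3: BD = 1.66 g/cm^3

1.66


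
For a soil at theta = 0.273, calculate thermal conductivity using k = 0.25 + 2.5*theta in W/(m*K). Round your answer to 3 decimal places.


Step 1: k = 0.25 + 2.5 * theta
Step 2: k = 0.25 + 2.5 * 0.273
Step 3: k = 0.25 + 0.683
Step 4: k = 0.933 W/(m*K)

0.933


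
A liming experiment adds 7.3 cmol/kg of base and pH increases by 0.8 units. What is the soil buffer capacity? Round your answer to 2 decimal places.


Step 1: BC = change in base / change in pH
Step 2: BC = 7.3 / 0.8
Step 3: BC = 9.13 cmol/(kg*pH unit)

9.13


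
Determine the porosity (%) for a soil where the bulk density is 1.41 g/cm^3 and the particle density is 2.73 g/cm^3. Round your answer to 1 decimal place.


Step 1: Formula: n = 100 * (1 - BD / PD)
Step 2: n = 100 * (1 - 1.41 / 2.73)
Step 3: n = 100 * (1 - 0.51648)
Step 4: n = 48.4%

48.4


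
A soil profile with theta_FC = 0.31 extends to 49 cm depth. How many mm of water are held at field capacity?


Step 1: Water (mm) = theta_FC * depth (cm) * 10
Step 2: Water = 0.31 * 49 * 10
Step 3: Water = 151.9 mm

151.9


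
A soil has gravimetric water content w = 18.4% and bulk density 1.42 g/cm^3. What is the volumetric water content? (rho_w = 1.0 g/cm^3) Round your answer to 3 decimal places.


Step 1: theta = (w / 100) * BD / rho_w
Step 2: theta = (18.4 / 100) * 1.42 / 1.0
Step 3: theta = 0.184 * 1.42
Step 4: theta = 0.261

0.261


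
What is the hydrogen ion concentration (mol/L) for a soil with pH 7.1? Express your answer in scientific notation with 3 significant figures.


Step 1: [H+] = 10^(-pH)
Step 2: [H+] = 10^(-7.1)
Step 3: [H+] = 7.94e-08 mol/L

7.94e-08


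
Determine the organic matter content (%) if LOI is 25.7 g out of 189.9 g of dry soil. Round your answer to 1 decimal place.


Step 1: OM% = 100 * LOI / sample mass
Step 2: OM = 100 * 25.7 / 189.9
Step 3: OM = 13.5%

13.5


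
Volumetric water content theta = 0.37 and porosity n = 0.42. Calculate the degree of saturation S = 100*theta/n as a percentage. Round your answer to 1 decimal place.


Step 1: S = 100 * theta_v / n
Step 2: S = 100 * 0.37 / 0.42
Step 3: S = 88.1%

88.1


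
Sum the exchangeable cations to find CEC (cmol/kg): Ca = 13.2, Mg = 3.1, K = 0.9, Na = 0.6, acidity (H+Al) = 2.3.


Step 1: CEC = Ca + Mg + K + Na + (H+Al)
Step 2: CEC = 13.2 + 3.1 + 0.9 + 0.6 + 2.3
Step 3: CEC = 20.1 cmol/kg

20.1


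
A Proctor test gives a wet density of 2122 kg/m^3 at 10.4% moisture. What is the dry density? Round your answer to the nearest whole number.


Step 1: Dry density = wet density / (1 + w/100)
Step 2: Dry density = 2122 / (1 + 10.4/100)
Step 3: Dry density = 2122 / 1.104
Step 4: Dry density = 1922 kg/m^3

1922


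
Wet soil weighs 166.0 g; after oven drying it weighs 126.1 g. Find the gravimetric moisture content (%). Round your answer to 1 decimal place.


Step 1: Water mass = wet - dry = 166.0 - 126.1 = 39.9 g
Step 2: w = 100 * water mass / dry mass
Step 3: w = 100 * 39.9 / 126.1 = 31.6%

31.6


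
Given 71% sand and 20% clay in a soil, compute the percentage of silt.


Step 1: sand + silt + clay = 100%
Step 2: silt = 100 - sand - clay
Step 3: silt = 100 - 71 - 20
Step 4: silt = 9%

9


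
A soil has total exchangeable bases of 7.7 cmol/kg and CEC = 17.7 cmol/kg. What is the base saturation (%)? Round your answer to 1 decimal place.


Step 1: BS = 100 * (sum of bases) / CEC
Step 2: BS = 100 * 7.7 / 17.7
Step 3: BS = 43.5%

43.5


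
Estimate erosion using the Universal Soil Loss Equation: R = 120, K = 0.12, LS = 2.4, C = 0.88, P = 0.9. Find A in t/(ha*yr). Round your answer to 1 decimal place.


Step 1: A = R * K * LS * C * P
Step 2: R * K = 120 * 0.12 = 14.4
Step 3: (R*K) * LS = 14.4 * 2.4 = 34.56
Step 4: * C * P = 34.56 * 0.88 * 0.9 = 27.4
Step 5: A = 27.4 t/(ha*yr)

27.4


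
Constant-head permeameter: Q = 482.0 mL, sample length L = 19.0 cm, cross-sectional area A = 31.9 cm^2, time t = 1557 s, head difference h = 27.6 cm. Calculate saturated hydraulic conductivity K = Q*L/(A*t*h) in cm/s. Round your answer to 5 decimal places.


Step 1: K = Q * L / (A * t * h)
Step 2: Numerator = 482.0 * 19.0 = 9158.0
Step 3: Denominator = 31.9 * 1557 * 27.6 = 1370845.08
Step 4: K = 9158.0 / 1370845.08 = 0.00668 cm/s

0.00668


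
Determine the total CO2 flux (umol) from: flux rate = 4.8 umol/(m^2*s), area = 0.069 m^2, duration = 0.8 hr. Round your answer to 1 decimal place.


Step 1: Convert time to seconds: 0.8 hr * 3600 = 2880.0 s
Step 2: Total = flux * area * time_s
Step 3: Total = 4.8 * 0.069 * 2880.0
Step 4: Total = 953.9 umol

953.9


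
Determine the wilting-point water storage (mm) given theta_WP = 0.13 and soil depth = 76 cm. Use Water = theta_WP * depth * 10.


Step 1: Water (mm) = theta_WP * depth * 10
Step 2: Water = 0.13 * 76 * 10
Step 3: Water = 98.8 mm

98.8


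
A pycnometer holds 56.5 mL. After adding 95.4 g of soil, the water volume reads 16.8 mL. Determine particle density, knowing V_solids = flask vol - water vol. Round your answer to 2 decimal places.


Step 1: Volume of solids = flask volume - water volume with soil
Step 2: V_solids = 56.5 - 16.8 = 39.7 mL
Step 3: Particle density = mass / V_solids = 95.4 / 39.7 = 2.4 g/cm^3

2.4


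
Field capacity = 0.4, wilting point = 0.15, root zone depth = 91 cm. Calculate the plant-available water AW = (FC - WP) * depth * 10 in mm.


Step 1: Available water = (FC - WP) * depth * 10
Step 2: AW = (0.4 - 0.15) * 91 * 10
Step 3: AW = 0.25 * 91 * 10
Step 4: AW = 227.5 mm

227.5


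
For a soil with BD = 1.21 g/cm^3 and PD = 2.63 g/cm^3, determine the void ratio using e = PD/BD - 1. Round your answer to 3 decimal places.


Step 1: e = PD / BD - 1
Step 2: e = 2.63 / 1.21 - 1
Step 3: e = 2.17355 - 1
Step 4: e = 1.174

1.174


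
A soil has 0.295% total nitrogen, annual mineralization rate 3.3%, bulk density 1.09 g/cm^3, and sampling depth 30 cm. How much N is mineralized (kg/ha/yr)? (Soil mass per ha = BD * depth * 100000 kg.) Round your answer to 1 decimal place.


Step 1: Soil mass per ha = BD * depth * 100000 = 1.09 * 30 * 100000 = 3270000 kg
Step 2: Total N pool = soil mass * N%/100 = 3270000 * 0.295/100 = 9646.5 kg/ha
Step 3: N mineralized = N pool * rate%/100 = 9646.5 * 3.3/100 = 318.3 kg/ha/yr

318.3


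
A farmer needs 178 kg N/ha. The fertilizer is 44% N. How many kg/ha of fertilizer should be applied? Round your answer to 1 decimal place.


Step 1: Fertilizer rate = target N / (N content / 100)
Step 2: Rate = 178 / (44 / 100)
Step 3: Rate = 178 / 0.44
Step 4: Rate = 404.5 kg/ha

404.5


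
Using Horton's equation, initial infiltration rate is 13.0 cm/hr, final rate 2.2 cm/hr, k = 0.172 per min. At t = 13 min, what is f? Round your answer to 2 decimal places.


Step 1: f = fc + (f0 - fc) * exp(-k * t)
Step 2: exp(-0.172 * 13) = 0.106885
Step 3: f = 2.2 + (13.0 - 2.2) * 0.106885
Step 4: f = 2.2 + 10.8 * 0.106885
Step 5: f = 3.35 cm/hr

3.35


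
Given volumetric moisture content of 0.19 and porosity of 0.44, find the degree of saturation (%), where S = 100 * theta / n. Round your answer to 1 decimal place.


Step 1: S = 100 * theta_v / n
Step 2: S = 100 * 0.19 / 0.44
Step 3: S = 43.2%

43.2


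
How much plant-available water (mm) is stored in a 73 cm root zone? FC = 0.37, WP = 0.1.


Step 1: Available water = (FC - WP) * depth * 10
Step 2: AW = (0.37 - 0.1) * 73 * 10
Step 3: AW = 0.27 * 73 * 10
Step 4: AW = 197.1 mm

197.1


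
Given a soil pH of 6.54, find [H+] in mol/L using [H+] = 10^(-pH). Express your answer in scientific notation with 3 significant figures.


Step 1: [H+] = 10^(-pH)
Step 2: [H+] = 10^(-6.54)
Step 3: [H+] = 2.88e-07 mol/L

2.88e-07


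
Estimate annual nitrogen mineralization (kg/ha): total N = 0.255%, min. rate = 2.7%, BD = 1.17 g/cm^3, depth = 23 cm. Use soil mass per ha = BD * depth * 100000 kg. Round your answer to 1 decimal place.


Step 1: Soil mass per ha = BD * depth * 100000 = 1.17 * 23 * 100000 = 2691000 kg
Step 2: Total N pool = soil mass * N%/100 = 2691000 * 0.255/100 = 6862.05 kg/ha
Step 3: N mineralized = N pool * rate%/100 = 6862.05 * 2.7/100 = 185.3 kg/ha/yr

185.3


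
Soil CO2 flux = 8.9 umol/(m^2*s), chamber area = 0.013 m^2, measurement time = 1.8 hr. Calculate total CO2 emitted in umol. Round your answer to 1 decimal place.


Step 1: Convert time to seconds: 1.8 hr * 3600 = 6480.0 s
Step 2: Total = flux * area * time_s
Step 3: Total = 8.9 * 0.013 * 6480.0
Step 4: Total = 749.7 umol

749.7


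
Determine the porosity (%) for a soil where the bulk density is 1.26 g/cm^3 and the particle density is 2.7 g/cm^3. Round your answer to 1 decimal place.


Step 1: Formula: n = 100 * (1 - BD / PD)
Step 2: n = 100 * (1 - 1.26 / 2.7)
Step 3: n = 100 * (1 - 0.46667)
Step 4: n = 53.3%

53.3


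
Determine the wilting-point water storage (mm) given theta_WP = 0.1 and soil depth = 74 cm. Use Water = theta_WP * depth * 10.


Step 1: Water (mm) = theta_WP * depth * 10
Step 2: Water = 0.1 * 74 * 10
Step 3: Water = 74.0 mm

74.0


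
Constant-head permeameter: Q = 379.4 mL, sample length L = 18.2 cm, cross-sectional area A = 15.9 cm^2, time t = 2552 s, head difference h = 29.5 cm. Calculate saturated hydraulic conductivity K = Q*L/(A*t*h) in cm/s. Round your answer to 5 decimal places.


Step 1: K = Q * L / (A * t * h)
Step 2: Numerator = 379.4 * 18.2 = 6905.08
Step 3: Denominator = 15.9 * 2552 * 29.5 = 1197015.6
Step 4: K = 6905.08 / 1197015.6 = 0.00577 cm/s

0.00577


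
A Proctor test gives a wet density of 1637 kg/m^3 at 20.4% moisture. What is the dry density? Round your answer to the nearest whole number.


Step 1: Dry density = wet density / (1 + w/100)
Step 2: Dry density = 1637 / (1 + 20.4/100)
Step 3: Dry density = 1637 / 1.204
Step 4: Dry density = 1360 kg/m^3

1360


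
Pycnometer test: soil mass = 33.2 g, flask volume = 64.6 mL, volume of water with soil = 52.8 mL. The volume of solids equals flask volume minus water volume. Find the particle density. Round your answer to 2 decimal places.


Step 1: Volume of solids = flask volume - water volume with soil
Step 2: V_solids = 64.6 - 52.8 = 11.8 mL
Step 3: Particle density = mass / V_solids = 33.2 / 11.8 = 2.81 g/cm^3

2.81


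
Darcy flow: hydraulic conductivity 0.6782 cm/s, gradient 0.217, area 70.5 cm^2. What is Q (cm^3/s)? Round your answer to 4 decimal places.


Step 1: Apply Darcy's law: Q = K * i * A
Step 2: Q = 0.6782 * 0.217 * 70.5
Step 3: Q = 10.3754 cm^3/s

10.3754


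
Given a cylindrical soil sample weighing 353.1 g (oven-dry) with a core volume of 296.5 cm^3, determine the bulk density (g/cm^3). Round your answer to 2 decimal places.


Step 1: Identify the formula: BD = dry mass / volume
Step 2: Substitute values: BD = 353.1 / 296.5
Step 3: BD = 1.19 g/cm^3

1.19


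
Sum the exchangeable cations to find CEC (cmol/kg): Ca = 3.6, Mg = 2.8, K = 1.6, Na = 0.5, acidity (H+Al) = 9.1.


Step 1: CEC = Ca + Mg + K + Na + (H+Al)
Step 2: CEC = 3.6 + 2.8 + 1.6 + 0.5 + 9.1
Step 3: CEC = 17.6 cmol/kg

17.6


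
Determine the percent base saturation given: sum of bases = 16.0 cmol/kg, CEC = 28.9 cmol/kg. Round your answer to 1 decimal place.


Step 1: BS = 100 * (sum of bases) / CEC
Step 2: BS = 100 * 16.0 / 28.9
Step 3: BS = 55.4%

55.4


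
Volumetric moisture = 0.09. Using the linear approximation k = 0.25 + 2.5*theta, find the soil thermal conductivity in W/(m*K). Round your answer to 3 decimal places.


Step 1: k = 0.25 + 2.5 * theta
Step 2: k = 0.25 + 2.5 * 0.09
Step 3: k = 0.25 + 0.225
Step 4: k = 0.475 W/(m*K)

0.475


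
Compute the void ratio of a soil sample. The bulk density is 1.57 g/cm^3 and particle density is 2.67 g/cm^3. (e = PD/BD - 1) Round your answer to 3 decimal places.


Step 1: e = PD / BD - 1
Step 2: e = 2.67 / 1.57 - 1
Step 3: e = 1.70064 - 1
Step 4: e = 0.701

0.701


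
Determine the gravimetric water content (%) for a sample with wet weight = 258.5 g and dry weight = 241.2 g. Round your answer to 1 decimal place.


Step 1: Water mass = wet - dry = 258.5 - 241.2 = 17.3 g
Step 2: w = 100 * water mass / dry mass
Step 3: w = 100 * 17.3 / 241.2 = 7.2%

7.2


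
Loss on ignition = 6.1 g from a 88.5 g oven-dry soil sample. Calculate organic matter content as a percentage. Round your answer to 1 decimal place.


Step 1: OM% = 100 * LOI / sample mass
Step 2: OM = 100 * 6.1 / 88.5
Step 3: OM = 6.9%

6.9


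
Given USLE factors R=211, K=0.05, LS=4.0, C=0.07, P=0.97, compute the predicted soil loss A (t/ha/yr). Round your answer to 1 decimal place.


Step 1: A = R * K * LS * C * P
Step 2: R * K = 211 * 0.05 = 10.55
Step 3: (R*K) * LS = 10.55 * 4.0 = 42.2
Step 4: * C * P = 42.2 * 0.07 * 0.97 = 2.9
Step 5: A = 2.9 t/(ha*yr)

2.9


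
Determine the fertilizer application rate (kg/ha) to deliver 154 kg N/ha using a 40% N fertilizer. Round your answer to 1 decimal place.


Step 1: Fertilizer rate = target N / (N content / 100)
Step 2: Rate = 154 / (40 / 100)
Step 3: Rate = 154 / 0.4
Step 4: Rate = 385.0 kg/ha

385.0


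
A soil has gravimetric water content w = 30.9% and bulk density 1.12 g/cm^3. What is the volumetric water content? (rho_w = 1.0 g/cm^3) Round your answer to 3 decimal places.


Step 1: theta = (w / 100) * BD / rho_w
Step 2: theta = (30.9 / 100) * 1.12 / 1.0
Step 3: theta = 0.309 * 1.12
Step 4: theta = 0.346

0.346


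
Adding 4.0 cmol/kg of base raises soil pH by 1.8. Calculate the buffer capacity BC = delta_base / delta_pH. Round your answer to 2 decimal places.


Step 1: BC = change in base / change in pH
Step 2: BC = 4.0 / 1.8
Step 3: BC = 2.22 cmol/(kg*pH unit)

2.22


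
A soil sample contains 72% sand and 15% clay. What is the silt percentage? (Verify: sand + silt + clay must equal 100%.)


Step 1: sand + silt + clay = 100%
Step 2: silt = 100 - sand - clay
Step 3: silt = 100 - 72 - 15
Step 4: silt = 13%

13


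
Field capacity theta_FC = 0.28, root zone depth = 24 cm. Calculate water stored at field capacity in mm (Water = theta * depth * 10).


Step 1: Water (mm) = theta_FC * depth (cm) * 10
Step 2: Water = 0.28 * 24 * 10
Step 3: Water = 67.2 mm

67.2


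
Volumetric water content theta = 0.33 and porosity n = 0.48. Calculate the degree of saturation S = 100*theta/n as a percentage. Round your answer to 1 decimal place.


Step 1: S = 100 * theta_v / n
Step 2: S = 100 * 0.33 / 0.48
Step 3: S = 68.8%

68.8


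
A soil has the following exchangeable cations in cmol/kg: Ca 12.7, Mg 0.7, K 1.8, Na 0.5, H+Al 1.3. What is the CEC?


Step 1: CEC = Ca + Mg + K + Na + (H+Al)
Step 2: CEC = 12.7 + 0.7 + 1.8 + 0.5 + 1.3
Step 3: CEC = 17.0 cmol/kg

17.0


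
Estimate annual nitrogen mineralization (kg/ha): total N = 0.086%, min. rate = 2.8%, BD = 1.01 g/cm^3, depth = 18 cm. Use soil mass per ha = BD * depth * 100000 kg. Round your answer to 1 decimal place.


Step 1: Soil mass per ha = BD * depth * 100000 = 1.01 * 18 * 100000 = 1818000 kg
Step 2: Total N pool = soil mass * N%/100 = 1818000 * 0.086/100 = 1563.48 kg/ha
Step 3: N mineralized = N pool * rate%/100 = 1563.48 * 2.8/100 = 43.8 kg/ha/yr

43.8


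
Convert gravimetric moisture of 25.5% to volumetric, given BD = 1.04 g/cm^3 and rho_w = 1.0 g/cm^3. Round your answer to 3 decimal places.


Step 1: theta = (w / 100) * BD / rho_w
Step 2: theta = (25.5 / 100) * 1.04 / 1.0
Step 3: theta = 0.255 * 1.04
Step 4: theta = 0.265

0.265


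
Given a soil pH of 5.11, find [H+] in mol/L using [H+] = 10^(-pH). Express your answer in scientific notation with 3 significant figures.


Step 1: [H+] = 10^(-pH)
Step 2: [H+] = 10^(-5.11)
Step 3: [H+] = 7.76e-06 mol/L

7.76e-06


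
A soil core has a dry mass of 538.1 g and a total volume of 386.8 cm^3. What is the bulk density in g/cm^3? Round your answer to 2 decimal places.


Step 1: Identify the formula: BD = dry mass / volume
Step 2: Substitute values: BD = 538.1 / 386.8
Step 3: BD = 1.39 g/cm^3

1.39


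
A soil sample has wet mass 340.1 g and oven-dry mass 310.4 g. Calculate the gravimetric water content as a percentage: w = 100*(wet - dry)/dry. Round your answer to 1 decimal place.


Step 1: Water mass = wet - dry = 340.1 - 310.4 = 29.7 g
Step 2: w = 100 * water mass / dry mass
Step 3: w = 100 * 29.7 / 310.4 = 9.6%

9.6


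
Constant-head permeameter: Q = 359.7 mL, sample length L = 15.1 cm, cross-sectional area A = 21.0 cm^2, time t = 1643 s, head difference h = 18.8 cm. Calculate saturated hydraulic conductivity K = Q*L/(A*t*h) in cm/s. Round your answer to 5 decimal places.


Step 1: K = Q * L / (A * t * h)
Step 2: Numerator = 359.7 * 15.1 = 5431.47
Step 3: Denominator = 21.0 * 1643 * 18.8 = 648656.4
Step 4: K = 5431.47 / 648656.4 = 0.00837 cm/s

0.00837


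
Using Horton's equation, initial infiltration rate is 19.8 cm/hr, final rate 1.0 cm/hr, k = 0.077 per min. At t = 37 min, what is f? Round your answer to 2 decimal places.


Step 1: f = fc + (f0 - fc) * exp(-k * t)
Step 2: exp(-0.077 * 37) = 0.057902
Step 3: f = 1.0 + (19.8 - 1.0) * 0.057902
Step 4: f = 1.0 + 18.8 * 0.057902
Step 5: f = 2.09 cm/hr

2.09


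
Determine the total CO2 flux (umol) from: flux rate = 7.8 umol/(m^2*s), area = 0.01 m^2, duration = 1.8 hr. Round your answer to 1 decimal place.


Step 1: Convert time to seconds: 1.8 hr * 3600 = 6480.0 s
Step 2: Total = flux * area * time_s
Step 3: Total = 7.8 * 0.01 * 6480.0
Step 4: Total = 505.4 umol

505.4


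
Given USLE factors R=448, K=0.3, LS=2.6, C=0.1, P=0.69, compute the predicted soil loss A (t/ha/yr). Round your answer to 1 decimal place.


Step 1: A = R * K * LS * C * P
Step 2: R * K = 448 * 0.3 = 134.4
Step 3: (R*K) * LS = 134.4 * 2.6 = 349.44
Step 4: * C * P = 349.44 * 0.1 * 0.69 = 24.1
Step 5: A = 24.1 t/(ha*yr)

24.1


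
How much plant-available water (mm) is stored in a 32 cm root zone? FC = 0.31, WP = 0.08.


Step 1: Available water = (FC - WP) * depth * 10
Step 2: AW = (0.31 - 0.08) * 32 * 10
Step 3: AW = 0.23 * 32 * 10
Step 4: AW = 73.6 mm

73.6


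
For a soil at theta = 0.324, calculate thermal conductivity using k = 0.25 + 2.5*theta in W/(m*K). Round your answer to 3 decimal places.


Step 1: k = 0.25 + 2.5 * theta
Step 2: k = 0.25 + 2.5 * 0.324
Step 3: k = 0.25 + 0.81
Step 4: k = 1.06 W/(m*K)

1.06


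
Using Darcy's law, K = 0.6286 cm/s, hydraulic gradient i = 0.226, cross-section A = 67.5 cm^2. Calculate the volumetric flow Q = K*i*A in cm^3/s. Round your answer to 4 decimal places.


Step 1: Apply Darcy's law: Q = K * i * A
Step 2: Q = 0.6286 * 0.226 * 67.5
Step 3: Q = 9.5893 cm^3/s

9.5893


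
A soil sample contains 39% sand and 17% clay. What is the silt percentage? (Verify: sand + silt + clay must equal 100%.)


Step 1: sand + silt + clay = 100%
Step 2: silt = 100 - sand - clay
Step 3: silt = 100 - 39 - 17
Step 4: silt = 44%

44


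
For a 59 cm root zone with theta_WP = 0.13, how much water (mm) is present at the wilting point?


Step 1: Water (mm) = theta_WP * depth * 10
Step 2: Water = 0.13 * 59 * 10
Step 3: Water = 76.7 mm

76.7


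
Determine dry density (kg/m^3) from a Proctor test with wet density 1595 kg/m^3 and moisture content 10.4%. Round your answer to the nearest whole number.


Step 1: Dry density = wet density / (1 + w/100)
Step 2: Dry density = 1595 / (1 + 10.4/100)
Step 3: Dry density = 1595 / 1.104
Step 4: Dry density = 1445 kg/m^3

1445


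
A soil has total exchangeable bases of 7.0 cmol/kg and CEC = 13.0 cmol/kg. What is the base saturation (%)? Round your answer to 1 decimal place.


Step 1: BS = 100 * (sum of bases) / CEC
Step 2: BS = 100 * 7.0 / 13.0
Step 3: BS = 53.8%

53.8


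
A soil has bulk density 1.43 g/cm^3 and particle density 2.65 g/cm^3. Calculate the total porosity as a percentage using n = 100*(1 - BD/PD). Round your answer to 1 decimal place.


Step 1: Formula: n = 100 * (1 - BD / PD)
Step 2: n = 100 * (1 - 1.43 / 2.65)
Step 3: n = 100 * (1 - 0.53962)
Step 4: n = 46.0%

46.0


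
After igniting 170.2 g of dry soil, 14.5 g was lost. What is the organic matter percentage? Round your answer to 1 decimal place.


Step 1: OM% = 100 * LOI / sample mass
Step 2: OM = 100 * 14.5 / 170.2
Step 3: OM = 8.5%

8.5


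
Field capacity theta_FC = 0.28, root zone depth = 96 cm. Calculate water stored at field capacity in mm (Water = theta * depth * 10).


Step 1: Water (mm) = theta_FC * depth (cm) * 10
Step 2: Water = 0.28 * 96 * 10
Step 3: Water = 268.8 mm

268.8


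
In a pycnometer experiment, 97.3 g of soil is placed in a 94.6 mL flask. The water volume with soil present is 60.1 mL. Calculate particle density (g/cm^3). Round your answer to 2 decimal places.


Step 1: Volume of solids = flask volume - water volume with soil
Step 2: V_solids = 94.6 - 60.1 = 34.5 mL
Step 3: Particle density = mass / V_solids = 97.3 / 34.5 = 2.82 g/cm^3

2.82


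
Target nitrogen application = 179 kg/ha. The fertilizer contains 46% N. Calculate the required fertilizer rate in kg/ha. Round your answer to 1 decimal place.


Step 1: Fertilizer rate = target N / (N content / 100)
Step 2: Rate = 179 / (46 / 100)
Step 3: Rate = 179 / 0.46
Step 4: Rate = 389.1 kg/ha

389.1


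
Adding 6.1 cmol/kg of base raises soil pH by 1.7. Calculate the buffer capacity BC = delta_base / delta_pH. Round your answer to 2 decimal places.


Step 1: BC = change in base / change in pH
Step 2: BC = 6.1 / 1.7
Step 3: BC = 3.59 cmol/(kg*pH unit)

3.59


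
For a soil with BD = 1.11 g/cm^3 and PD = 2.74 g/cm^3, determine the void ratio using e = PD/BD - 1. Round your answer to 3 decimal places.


Step 1: e = PD / BD - 1
Step 2: e = 2.74 / 1.11 - 1
Step 3: e = 2.46847 - 1
Step 4: e = 1.468

1.468


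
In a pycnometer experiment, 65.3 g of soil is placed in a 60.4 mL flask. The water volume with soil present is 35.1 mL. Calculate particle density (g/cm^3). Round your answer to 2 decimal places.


Step 1: Volume of solids = flask volume - water volume with soil
Step 2: V_solids = 60.4 - 35.1 = 25.3 mL
Step 3: Particle density = mass / V_solids = 65.3 / 25.3 = 2.58 g/cm^3

2.58


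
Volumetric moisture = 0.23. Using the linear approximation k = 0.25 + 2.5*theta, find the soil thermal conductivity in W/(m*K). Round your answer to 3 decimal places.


Step 1: k = 0.25 + 2.5 * theta
Step 2: k = 0.25 + 2.5 * 0.23
Step 3: k = 0.25 + 0.575
Step 4: k = 0.825 W/(m*K)

0.825


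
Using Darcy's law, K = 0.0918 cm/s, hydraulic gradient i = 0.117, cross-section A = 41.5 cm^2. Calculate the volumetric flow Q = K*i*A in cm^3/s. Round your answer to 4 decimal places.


Step 1: Apply Darcy's law: Q = K * i * A
Step 2: Q = 0.0918 * 0.117 * 41.5
Step 3: Q = 0.4457 cm^3/s

0.4457


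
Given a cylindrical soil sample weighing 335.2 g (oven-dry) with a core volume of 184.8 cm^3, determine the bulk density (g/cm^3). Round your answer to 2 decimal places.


Step 1: Identify the formula: BD = dry mass / volume
Step 2: Substitute values: BD = 335.2 / 184.8
Step 3: BD = 1.81 g/cm^3

1.81
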